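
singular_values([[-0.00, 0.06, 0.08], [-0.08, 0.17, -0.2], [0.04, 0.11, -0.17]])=[0.33, 0.1, 0.07]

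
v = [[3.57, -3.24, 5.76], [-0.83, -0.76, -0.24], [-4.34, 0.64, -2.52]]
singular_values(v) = [8.76, 2.51, 0.51]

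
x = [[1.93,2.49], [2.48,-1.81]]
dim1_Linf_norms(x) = [2.49, 2.48]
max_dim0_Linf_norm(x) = 2.49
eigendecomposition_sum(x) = [[2.54, 1.27],[1.26, 0.63]] + [[-0.61, 1.22], [1.22, -2.44]]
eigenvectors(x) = [[0.9, -0.45], [0.45, 0.89]]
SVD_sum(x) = [[2.53, 1.4], [1.13, 0.63]] + [[-0.60,  1.09], [1.35,  -2.44]]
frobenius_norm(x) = 4.40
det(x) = -9.67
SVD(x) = [[-0.91,-0.41], [-0.41,0.91]] @ diag([3.170211992183969, 3.049796046396046]) @ [[-0.88, -0.48], [0.48, -0.88]]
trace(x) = 0.12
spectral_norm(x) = 3.17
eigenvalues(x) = [3.17, -3.05]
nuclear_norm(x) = 6.22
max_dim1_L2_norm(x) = 3.15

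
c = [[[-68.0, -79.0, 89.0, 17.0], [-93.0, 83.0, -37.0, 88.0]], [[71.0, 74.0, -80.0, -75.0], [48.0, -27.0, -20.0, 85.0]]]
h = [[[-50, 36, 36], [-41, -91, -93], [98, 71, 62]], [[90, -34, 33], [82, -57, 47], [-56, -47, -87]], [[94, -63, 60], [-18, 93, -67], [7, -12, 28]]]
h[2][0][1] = -63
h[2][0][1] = -63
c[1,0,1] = 74.0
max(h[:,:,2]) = 62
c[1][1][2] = -20.0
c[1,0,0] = 71.0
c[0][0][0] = -68.0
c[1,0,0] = 71.0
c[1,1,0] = 48.0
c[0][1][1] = 83.0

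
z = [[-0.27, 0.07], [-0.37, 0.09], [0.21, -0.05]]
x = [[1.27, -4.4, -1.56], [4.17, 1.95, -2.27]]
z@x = [[-0.05, 1.32, 0.26],[-0.09, 1.8, 0.37],[0.06, -1.02, -0.21]]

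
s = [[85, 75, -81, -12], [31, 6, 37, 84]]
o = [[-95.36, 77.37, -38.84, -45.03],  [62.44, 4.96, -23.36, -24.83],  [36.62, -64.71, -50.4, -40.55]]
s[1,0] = 31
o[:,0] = [-95.36, 62.44, 36.62]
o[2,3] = -40.55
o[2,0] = 36.62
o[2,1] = -64.71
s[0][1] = 75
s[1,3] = 84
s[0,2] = -81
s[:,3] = [-12, 84]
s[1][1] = 6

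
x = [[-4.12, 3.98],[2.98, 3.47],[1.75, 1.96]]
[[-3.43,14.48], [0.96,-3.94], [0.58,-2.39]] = x@[[0.60, -2.52], [-0.24, 1.03]]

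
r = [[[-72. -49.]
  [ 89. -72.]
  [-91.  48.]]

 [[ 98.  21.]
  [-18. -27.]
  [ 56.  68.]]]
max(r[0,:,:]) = 89.0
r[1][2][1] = 68.0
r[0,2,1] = 48.0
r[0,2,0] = -91.0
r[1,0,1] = 21.0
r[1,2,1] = 68.0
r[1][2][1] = 68.0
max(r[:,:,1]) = 68.0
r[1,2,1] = 68.0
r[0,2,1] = 48.0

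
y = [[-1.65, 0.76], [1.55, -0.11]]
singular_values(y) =[2.35, 0.42]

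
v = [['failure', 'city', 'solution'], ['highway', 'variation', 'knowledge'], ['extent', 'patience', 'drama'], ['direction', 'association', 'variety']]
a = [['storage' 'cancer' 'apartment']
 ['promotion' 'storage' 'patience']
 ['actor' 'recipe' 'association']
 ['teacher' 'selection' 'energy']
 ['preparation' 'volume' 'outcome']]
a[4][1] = 'volume'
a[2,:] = ['actor', 'recipe', 'association']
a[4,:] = ['preparation', 'volume', 'outcome']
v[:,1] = ['city', 'variation', 'patience', 'association']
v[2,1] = 'patience'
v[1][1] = 'variation'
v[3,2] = 'variety'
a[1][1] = 'storage'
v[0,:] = ['failure', 'city', 'solution']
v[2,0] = 'extent'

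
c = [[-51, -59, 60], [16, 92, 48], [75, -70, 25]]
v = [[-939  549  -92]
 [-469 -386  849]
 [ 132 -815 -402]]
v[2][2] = -402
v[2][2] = -402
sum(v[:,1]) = -652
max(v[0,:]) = 549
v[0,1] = 549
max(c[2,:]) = 75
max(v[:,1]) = 549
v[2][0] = 132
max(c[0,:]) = 60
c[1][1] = 92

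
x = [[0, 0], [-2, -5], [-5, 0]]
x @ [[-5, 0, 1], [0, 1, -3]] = [[0, 0, 0], [10, -5, 13], [25, 0, -5]]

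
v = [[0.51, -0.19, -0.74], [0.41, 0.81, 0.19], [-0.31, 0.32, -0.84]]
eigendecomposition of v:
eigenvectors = [[(0.4+0j), (0.15-0.64j), 0.15+0.64j], [-0.18+0.00j, (-0.72+0j), (-0.72-0j)], [(0.9+0j), -0.14+0.15j, (-0.14-0.15j)]]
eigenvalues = [(-1.04+0j), (0.76+0.32j), (0.76-0.32j)]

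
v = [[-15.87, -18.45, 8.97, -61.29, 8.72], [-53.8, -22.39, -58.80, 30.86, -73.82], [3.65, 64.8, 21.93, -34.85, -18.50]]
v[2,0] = 3.65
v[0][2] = 8.97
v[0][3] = -61.29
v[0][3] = -61.29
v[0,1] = -18.45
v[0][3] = -61.29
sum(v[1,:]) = -177.95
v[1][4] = -73.82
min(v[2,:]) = -34.85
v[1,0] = -53.8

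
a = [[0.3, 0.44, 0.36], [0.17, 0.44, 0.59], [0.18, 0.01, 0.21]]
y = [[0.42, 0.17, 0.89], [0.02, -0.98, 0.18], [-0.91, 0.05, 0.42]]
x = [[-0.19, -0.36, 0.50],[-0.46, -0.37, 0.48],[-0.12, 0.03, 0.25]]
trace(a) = 0.95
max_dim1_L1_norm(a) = 1.2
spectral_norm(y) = 1.01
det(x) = -0.03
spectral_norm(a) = 1.00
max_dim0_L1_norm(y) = 1.49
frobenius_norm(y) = 1.73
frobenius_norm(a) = 1.03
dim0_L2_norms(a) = [0.39, 0.62, 0.72]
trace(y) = -0.14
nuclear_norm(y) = 3.00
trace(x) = -0.31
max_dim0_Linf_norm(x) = 0.5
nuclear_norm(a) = 1.34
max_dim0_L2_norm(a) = 0.72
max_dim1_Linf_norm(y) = 0.98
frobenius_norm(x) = 1.04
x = a @ y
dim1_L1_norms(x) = [1.05, 1.31, 0.4]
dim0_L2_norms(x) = [0.51, 0.52, 0.74]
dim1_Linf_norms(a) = [0.44, 0.59, 0.21]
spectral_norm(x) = 1.01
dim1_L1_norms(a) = [1.1, 1.2, 0.4]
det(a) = 0.03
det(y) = -1.00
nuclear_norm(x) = 1.35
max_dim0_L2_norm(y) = 1.0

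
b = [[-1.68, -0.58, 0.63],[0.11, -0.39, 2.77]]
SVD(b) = [[0.34, 0.94], [0.94, -0.34]] @ diag([2.9128373503362326, 1.7053382569115707]) @ [[-0.16, -0.19, 0.97], [-0.95, -0.24, -0.21]]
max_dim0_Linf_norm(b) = 2.77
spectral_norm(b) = 2.91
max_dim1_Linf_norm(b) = 2.77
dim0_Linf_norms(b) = [1.68, 0.58, 2.77]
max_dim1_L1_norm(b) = 3.27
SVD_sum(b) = [[-0.16, -0.19, 0.96], [-0.44, -0.53, 2.65]] + [[-1.52, -0.39, -0.33], [0.55, 0.14, 0.12]]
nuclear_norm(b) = 4.62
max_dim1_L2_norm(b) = 2.8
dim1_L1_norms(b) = [2.89, 3.27]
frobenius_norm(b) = 3.38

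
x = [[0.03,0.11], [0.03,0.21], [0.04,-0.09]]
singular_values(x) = [0.25, 0.05]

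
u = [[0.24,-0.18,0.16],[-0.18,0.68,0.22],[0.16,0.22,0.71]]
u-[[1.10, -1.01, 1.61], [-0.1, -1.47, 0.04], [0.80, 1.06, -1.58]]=[[-0.86, 0.83, -1.45], [-0.08, 2.15, 0.18], [-0.64, -0.84, 2.29]]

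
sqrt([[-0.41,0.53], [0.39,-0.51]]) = [[0.45j,  -0.53j], [-0.39j,  0.00+0.55j]]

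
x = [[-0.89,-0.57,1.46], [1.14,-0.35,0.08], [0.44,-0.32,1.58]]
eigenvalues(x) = [(-0.68+0.48j), (-0.68-0.48j), (1.7+0j)]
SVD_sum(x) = [[-0.28, -0.47, 1.60], [0.0, 0.0, -0.02], [-0.25, -0.42, 1.43]] + [[-0.59, 0.08, -0.08], [1.16, -0.15, 0.16], [0.68, -0.09, 0.09]] + [[-0.02, -0.17, -0.05], [-0.02, -0.20, -0.06], [0.02, 0.19, 0.06]]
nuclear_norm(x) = 4.10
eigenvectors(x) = [[-0.26+0.37j, (-0.26-0.37j), (0.43+0j)], [0.87+0.00j, (0.87-0j), 0.27+0.00j], [0.18-0.03j, (0.18+0.03j), (0.86+0j)]]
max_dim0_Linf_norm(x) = 1.58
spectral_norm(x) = 2.27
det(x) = 1.17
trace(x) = 0.34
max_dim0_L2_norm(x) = 2.15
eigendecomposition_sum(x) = [[(-0.48+0j), -0.21-0.23j, 0.30+0.07j], [0.55+0.75j, -0.13+0.58j, -0.23-0.56j], [(0.14+0.14j), -0.00+0.13j, (-0.07-0.11j)]] + [[(-0.48-0j), -0.21+0.23j, 0.30-0.07j], [0.55-0.75j, -0.13-0.58j, -0.23+0.56j], [(0.14-0.14j), (-0-0.13j), -0.07+0.11j]] + [[0.08+0.00j, (-0.15+0j), 0.85-0.00j],[(0.05+0j), -0.10+0.00j, (0.54-0j)],[(0.15+0j), (-0.31+0j), (1.72-0j)]]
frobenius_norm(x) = 2.73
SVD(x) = [[-0.75, 0.40, -0.53],[0.01, -0.79, -0.61],[-0.67, -0.46, 0.59]] @ diag([2.265095024070612, 1.4896196356626359, 0.34623384146971264]) @ [[0.17, 0.28, -0.95],  [-0.98, 0.13, -0.14],  [0.08, 0.95, 0.30]]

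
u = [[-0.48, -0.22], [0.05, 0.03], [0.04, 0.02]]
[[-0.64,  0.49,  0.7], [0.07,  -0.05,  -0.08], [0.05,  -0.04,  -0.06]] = u @ [[1.23,-1.14,-0.99],[0.21,0.26,-1.00]]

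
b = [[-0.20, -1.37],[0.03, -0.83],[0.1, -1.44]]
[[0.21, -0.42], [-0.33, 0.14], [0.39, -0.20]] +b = [[0.01, -1.79], [-0.30, -0.69], [0.49, -1.64]]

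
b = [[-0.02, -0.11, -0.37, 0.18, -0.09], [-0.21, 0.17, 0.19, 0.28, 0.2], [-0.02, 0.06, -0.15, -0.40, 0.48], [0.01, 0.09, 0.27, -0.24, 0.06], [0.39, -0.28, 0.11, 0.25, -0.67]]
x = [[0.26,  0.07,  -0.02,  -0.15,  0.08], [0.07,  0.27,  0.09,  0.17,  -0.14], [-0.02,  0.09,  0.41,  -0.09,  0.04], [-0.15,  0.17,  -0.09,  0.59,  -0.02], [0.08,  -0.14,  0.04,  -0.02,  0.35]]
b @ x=[[-0.04, -0.02, -0.18, 0.13, -0.04], [-0.07, 0.07, 0.08, 0.2, 0.03], [0.10, -0.13, -0.00, -0.22, 0.16], [0.04, 0.00, 0.14, -0.15, 0.02], [-0.01, 0.10, -0.04, 0.04, -0.16]]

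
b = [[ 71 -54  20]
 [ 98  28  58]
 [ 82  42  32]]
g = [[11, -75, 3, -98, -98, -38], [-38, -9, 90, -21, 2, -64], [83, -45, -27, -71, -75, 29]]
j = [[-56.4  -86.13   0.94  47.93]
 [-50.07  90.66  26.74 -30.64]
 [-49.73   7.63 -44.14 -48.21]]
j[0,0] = -56.4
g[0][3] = -98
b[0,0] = 71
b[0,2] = 20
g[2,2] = -27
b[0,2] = 20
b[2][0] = 82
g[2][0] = 83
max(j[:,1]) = 90.66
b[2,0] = 82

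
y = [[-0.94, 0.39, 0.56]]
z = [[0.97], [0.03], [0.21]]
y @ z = [[-0.78]]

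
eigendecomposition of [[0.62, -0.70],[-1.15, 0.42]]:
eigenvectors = [[0.66, 0.57],[-0.75, 0.82]]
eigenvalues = [1.42, -0.38]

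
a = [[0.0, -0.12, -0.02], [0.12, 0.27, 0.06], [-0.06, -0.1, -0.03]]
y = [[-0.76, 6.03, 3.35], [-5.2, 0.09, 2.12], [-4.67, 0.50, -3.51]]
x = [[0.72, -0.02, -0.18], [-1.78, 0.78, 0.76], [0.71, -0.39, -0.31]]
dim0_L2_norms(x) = [2.05, 0.87, 0.84]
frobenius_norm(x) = 2.38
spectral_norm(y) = 7.42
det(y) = -176.02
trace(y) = -4.18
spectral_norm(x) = 2.36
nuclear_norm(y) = 17.74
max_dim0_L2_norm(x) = 2.05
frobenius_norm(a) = 0.35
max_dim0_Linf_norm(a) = 0.27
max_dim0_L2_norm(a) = 0.31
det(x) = 0.01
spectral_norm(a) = 0.34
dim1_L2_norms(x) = [0.74, 2.09, 0.87]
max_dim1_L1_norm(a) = 0.45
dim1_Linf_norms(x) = [0.72, 1.78, 0.71]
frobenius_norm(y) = 10.68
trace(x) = 1.19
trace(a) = 0.24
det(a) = -0.00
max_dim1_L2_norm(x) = 2.09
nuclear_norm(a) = 0.40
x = a @ y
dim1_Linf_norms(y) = [6.03, 5.2, 4.67]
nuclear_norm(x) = 2.67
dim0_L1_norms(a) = [0.18, 0.49, 0.11]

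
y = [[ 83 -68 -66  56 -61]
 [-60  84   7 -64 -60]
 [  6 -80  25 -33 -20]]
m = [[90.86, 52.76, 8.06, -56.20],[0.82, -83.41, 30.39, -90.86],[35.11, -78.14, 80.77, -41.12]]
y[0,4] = -61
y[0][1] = -68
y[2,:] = [6, -80, 25, -33, -20]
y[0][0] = 83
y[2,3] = -33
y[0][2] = -66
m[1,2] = 30.39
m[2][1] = -78.14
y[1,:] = [-60, 84, 7, -64, -60]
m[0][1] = 52.76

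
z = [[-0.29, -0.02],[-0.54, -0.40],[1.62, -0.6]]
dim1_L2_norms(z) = [0.29, 0.67, 1.73]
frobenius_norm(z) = 1.88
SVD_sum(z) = [[-0.26, 0.07], [-0.4, 0.11], [1.66, -0.46]] + [[-0.03, -0.09], [-0.14, -0.51], [-0.04, -0.14]]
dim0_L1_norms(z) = [2.45, 1.02]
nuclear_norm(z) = 2.35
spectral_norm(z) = 1.79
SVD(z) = [[-0.15,-0.17],[-0.23,-0.95],[0.96,-0.26]] @ diag([1.7914790975808168, 0.5577657599127286]) @ [[0.96, -0.27], [0.27, 0.96]]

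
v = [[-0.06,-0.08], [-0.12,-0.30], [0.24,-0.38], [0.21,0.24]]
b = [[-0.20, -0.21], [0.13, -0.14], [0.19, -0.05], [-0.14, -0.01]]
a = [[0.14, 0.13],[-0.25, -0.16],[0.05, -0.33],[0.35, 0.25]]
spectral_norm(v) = 0.55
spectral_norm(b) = 0.34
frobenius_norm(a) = 0.65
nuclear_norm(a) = 0.87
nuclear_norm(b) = 0.59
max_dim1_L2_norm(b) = 0.29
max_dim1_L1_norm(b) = 0.41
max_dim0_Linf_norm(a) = 0.35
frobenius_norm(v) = 0.65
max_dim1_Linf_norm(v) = 0.38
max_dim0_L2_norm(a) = 0.46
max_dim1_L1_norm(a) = 0.6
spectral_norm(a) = 0.58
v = b + a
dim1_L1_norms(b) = [0.41, 0.27, 0.24, 0.15]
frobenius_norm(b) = 0.42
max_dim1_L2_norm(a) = 0.43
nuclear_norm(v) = 0.89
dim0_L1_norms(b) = [0.66, 0.41]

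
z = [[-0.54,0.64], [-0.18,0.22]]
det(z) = -0.004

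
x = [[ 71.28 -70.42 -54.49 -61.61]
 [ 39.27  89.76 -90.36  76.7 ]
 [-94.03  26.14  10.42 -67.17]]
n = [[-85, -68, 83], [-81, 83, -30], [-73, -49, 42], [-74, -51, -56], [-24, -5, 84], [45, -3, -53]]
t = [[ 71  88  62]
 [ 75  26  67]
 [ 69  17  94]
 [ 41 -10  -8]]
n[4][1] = -5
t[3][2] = -8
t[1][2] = 67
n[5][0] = 45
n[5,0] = 45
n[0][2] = 83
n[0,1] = -68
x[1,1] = 89.76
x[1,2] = -90.36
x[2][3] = -67.17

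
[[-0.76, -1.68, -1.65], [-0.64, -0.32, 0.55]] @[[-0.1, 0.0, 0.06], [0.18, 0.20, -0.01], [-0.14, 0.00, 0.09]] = [[0.0, -0.34, -0.18], [-0.07, -0.06, 0.01]]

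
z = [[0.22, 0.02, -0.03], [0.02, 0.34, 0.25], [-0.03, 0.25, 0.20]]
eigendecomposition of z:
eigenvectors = [[-0.16, 0.99, -0.01], [0.6, 0.11, 0.80], [-0.79, -0.13, 0.60]]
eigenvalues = [0.0, 0.23, 0.53]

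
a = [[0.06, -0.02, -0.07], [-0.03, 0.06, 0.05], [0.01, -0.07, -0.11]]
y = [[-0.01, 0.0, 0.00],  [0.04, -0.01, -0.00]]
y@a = [[-0.0, 0.00, 0.0], [0.0, -0.0, -0.00]]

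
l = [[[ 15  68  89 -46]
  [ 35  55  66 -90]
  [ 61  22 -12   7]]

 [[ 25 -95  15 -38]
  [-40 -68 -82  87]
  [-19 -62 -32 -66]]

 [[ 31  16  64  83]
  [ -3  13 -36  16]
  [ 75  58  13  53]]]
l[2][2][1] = 58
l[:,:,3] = [[-46, -90, 7], [-38, 87, -66], [83, 16, 53]]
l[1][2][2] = -32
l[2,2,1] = 58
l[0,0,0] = 15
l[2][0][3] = 83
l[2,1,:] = [-3, 13, -36, 16]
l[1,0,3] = -38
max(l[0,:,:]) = 89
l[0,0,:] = [15, 68, 89, -46]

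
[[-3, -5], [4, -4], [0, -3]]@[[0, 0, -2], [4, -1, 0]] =[[-20, 5, 6], [-16, 4, -8], [-12, 3, 0]]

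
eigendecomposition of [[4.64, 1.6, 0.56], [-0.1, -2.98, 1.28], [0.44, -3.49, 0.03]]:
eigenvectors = [[(-1+0j), (0.18-0.05j), 0.18+0.05j], [(-0+0j), -0.35+0.37j, (-0.35-0.37j)], [(-0.09+0j), -0.84+0.00j, -0.84-0.00j]]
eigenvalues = [(4.7+0j), (-1.5+1.57j), (-1.5-1.57j)]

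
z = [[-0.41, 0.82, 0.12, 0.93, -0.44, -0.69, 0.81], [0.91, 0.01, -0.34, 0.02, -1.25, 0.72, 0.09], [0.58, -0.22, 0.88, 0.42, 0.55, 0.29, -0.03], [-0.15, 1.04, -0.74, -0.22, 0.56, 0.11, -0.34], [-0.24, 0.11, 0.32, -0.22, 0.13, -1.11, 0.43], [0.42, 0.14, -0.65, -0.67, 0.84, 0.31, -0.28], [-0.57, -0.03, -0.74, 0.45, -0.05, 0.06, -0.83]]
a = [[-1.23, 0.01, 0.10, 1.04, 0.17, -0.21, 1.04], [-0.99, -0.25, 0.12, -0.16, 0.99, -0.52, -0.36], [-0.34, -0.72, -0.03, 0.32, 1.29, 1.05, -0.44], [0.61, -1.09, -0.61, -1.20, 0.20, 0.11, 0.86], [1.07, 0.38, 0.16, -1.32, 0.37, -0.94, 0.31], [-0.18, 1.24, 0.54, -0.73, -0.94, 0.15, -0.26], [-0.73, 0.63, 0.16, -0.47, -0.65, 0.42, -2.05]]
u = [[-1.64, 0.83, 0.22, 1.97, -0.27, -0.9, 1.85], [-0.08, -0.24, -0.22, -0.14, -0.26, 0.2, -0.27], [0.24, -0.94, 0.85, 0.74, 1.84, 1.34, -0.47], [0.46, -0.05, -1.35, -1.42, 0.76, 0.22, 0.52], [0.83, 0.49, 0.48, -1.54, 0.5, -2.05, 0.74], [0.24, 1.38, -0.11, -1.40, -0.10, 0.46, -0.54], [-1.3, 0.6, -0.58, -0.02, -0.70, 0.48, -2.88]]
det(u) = -23.49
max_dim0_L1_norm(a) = 5.32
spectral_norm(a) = 3.12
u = z + a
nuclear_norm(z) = 9.11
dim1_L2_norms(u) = [3.41, 0.56, 2.76, 2.22, 2.92, 2.11, 3.38]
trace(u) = -4.37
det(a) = -2.00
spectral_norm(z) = 2.24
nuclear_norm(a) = 11.87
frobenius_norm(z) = 3.91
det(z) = -1.37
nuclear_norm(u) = 15.78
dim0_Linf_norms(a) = [1.23, 1.24, 0.61, 1.32, 1.29, 1.05, 2.05]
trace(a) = -4.24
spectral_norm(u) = 4.12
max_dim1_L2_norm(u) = 3.41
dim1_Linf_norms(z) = [0.93, 1.25, 0.88, 1.04, 1.11, 0.84, 0.83]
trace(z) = -0.13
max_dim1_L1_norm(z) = 4.22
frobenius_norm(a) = 5.25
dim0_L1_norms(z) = [3.28, 2.37, 3.79, 2.93, 3.82, 3.29, 2.81]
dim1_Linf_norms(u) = [1.97, 0.27, 1.84, 1.42, 2.05, 1.4, 2.88]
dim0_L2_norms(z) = [1.38, 1.35, 1.59, 1.34, 1.76, 1.56, 1.32]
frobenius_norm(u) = 6.99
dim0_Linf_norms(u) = [1.64, 1.38, 1.35, 1.97, 1.84, 2.05, 2.88]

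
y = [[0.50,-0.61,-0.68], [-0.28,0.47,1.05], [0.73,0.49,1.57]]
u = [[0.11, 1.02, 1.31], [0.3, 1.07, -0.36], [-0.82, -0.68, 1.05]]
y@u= [[0.43, 0.32, 0.16], [-0.75, -0.50, 0.57], [-1.06, 0.20, 2.43]]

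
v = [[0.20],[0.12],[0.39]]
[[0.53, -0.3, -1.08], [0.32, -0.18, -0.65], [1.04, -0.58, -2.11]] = v @ [[2.66, -1.49, -5.42]]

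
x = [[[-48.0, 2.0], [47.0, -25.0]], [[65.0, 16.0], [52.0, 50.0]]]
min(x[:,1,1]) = -25.0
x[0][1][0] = 47.0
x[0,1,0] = 47.0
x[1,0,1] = 16.0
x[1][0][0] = 65.0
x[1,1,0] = 52.0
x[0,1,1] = -25.0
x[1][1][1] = 50.0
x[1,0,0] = 65.0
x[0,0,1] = 2.0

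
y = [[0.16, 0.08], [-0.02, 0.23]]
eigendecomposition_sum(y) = [[0.08+0.19j,0.04-0.40j], [(-0.01+0.1j),(0.12-0.17j)]] + [[0.08-0.19j, 0.04+0.40j], [(-0.01-0.1j), (0.12+0.17j)]]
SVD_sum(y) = [[0.03, 0.11], [0.05, 0.21]] + [[0.13, -0.03], [-0.07, 0.02]]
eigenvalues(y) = [(0.2+0.02j), (0.2-0.02j)]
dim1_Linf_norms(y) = [0.16, 0.23]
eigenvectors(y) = [[0.89+0.00j, (0.89-0j)], [0.39+0.22j, 0.39-0.22j]]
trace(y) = 0.39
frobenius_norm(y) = 0.29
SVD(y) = [[0.46,0.89],[0.89,-0.46]] @ diag([0.2474059436784384, 0.15521049910550952]) @ [[0.23, 0.97], [0.97, -0.23]]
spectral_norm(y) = 0.25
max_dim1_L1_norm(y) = 0.25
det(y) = 0.04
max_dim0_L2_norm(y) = 0.24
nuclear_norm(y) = 0.40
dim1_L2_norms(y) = [0.18, 0.23]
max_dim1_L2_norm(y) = 0.23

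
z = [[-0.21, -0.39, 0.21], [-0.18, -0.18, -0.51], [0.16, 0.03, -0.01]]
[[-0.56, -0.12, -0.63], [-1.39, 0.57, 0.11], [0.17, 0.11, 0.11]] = z@[[0.8,0.76,0.45],[1.96,-0.7,0.98],[1.76,-1.13,-0.72]]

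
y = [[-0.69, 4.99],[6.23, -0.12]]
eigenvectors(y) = [[-0.69, -0.65], [0.73, -0.76]]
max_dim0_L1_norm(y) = 6.92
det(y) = -31.00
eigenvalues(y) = [-5.99, 5.18]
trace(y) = -0.81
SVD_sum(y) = [[-1.90, 0.51], [5.84, -1.58]] + [[1.21, 4.48], [0.39, 1.46]]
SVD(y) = [[-0.31,0.95], [0.95,0.31]] @ diag([6.357791862564488, 4.8766774172902565]) @ [[0.97, -0.26], [0.26, 0.97]]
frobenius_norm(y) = 8.01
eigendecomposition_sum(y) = [[-3.15,2.68], [3.34,-2.84]] + [[2.46, 2.31], [2.89, 2.72]]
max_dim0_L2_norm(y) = 6.27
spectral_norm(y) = 6.36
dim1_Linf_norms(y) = [4.99, 6.23]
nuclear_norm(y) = 11.23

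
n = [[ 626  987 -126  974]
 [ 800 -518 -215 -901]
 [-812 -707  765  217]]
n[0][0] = 626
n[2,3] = 217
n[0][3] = 974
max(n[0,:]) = 987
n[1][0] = 800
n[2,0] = -812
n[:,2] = [-126, -215, 765]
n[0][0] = 626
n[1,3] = -901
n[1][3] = -901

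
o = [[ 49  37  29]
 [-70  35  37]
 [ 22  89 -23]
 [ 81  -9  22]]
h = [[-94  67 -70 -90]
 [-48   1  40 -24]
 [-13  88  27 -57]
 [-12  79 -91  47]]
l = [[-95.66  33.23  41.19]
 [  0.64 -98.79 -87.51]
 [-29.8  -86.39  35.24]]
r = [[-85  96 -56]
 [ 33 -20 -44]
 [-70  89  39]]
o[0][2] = 29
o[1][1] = 35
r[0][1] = 96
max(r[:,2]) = 39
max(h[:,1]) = 88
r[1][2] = -44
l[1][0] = 0.64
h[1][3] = -24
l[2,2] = 35.24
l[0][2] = 41.19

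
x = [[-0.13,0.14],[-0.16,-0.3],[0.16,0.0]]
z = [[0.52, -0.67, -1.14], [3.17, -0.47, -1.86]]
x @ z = [[0.38, 0.02, -0.11], [-1.03, 0.25, 0.74], [0.08, -0.11, -0.18]]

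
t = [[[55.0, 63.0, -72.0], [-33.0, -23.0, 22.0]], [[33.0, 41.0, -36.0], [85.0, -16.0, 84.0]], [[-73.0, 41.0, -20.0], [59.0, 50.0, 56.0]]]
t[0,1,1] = -23.0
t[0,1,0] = -33.0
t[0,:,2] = [-72.0, 22.0]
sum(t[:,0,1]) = 145.0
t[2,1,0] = 59.0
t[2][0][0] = -73.0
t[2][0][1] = 41.0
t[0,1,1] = -23.0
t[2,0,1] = 41.0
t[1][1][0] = 85.0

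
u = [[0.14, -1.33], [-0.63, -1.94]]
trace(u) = -1.80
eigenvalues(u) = [0.49, -2.29]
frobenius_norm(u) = 2.44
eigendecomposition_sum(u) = [[0.42, -0.23], [-0.11, 0.06]] + [[-0.28, -1.10],[-0.52, -2.0]]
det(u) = -1.11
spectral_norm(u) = 2.39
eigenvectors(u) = [[0.97, 0.48],[-0.25, 0.88]]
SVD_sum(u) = [[-0.24, -1.26], [-0.39, -1.99]] + [[0.38, -0.07],[-0.24, 0.05]]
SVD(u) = [[0.53, 0.85], [0.85, -0.53]] @ diag([2.3946460500230984, 0.4633252584403018]) @ [[-0.19, -0.98], [0.98, -0.19]]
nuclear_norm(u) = 2.86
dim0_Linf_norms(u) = [0.63, 1.94]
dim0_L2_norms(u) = [0.65, 2.35]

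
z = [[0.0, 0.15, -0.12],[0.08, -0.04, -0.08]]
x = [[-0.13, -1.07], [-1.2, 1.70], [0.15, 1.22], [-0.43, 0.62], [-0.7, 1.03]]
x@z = [[-0.09, 0.02, 0.10], [0.14, -0.25, 0.01], [0.1, -0.03, -0.12], [0.05, -0.09, 0.00], [0.08, -0.15, 0.0]]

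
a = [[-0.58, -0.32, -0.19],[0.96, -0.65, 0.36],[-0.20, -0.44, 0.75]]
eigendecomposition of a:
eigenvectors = [[0.03-0.49j, 0.03+0.49j, -0.17+0.00j], [(-0.84+0j), (-0.84-0j), 0.13+0.00j], [(-0.19-0.16j), -0.19+0.16j, (0.98+0j)]]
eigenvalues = [(-0.6+0.63j), (-0.6-0.63j), (0.73+0j)]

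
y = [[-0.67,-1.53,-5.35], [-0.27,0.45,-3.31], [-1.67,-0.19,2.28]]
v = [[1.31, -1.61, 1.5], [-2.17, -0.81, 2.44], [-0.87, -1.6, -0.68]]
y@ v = [[7.10, 10.88, -1.10], [1.55, 5.37, 2.94], [-3.76, -0.81, -4.52]]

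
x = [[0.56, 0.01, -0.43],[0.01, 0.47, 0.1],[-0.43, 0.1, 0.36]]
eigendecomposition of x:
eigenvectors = [[0.6, -0.77, 0.21], [-0.18, 0.13, 0.98], [0.78, 0.63, 0.06]]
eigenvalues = [0.0, 0.91, 0.48]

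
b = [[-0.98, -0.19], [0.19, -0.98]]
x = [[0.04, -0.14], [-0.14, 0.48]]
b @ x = [[-0.01, 0.05], [0.14, -0.50]]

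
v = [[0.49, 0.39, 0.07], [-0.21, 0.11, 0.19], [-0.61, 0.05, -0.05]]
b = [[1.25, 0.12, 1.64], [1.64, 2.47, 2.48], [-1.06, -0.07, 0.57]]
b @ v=[[-0.41, 0.58, 0.03],[-1.23, 1.04, 0.46],[-0.85, -0.39, -0.12]]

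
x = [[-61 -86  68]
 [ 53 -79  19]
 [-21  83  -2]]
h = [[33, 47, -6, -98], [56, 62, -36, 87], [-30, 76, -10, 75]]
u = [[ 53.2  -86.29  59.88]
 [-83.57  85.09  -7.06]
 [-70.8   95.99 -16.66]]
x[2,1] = 83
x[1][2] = 19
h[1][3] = 87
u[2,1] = 95.99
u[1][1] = 85.09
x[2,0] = -21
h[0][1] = 47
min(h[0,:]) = -98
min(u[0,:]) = -86.29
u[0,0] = 53.2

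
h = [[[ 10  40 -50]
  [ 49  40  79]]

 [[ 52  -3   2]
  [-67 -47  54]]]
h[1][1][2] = 54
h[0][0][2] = -50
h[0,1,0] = 49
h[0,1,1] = 40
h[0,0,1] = 40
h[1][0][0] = 52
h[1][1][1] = -47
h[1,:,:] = [[52, -3, 2], [-67, -47, 54]]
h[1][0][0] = 52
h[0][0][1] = 40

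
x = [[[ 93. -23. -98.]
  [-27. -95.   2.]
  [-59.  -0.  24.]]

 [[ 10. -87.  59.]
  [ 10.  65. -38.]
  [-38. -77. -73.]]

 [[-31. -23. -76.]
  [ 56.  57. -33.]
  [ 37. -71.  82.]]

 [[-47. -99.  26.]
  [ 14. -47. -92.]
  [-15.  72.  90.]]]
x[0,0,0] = 93.0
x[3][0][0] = -47.0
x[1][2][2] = -73.0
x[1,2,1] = -77.0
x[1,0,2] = 59.0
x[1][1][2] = -38.0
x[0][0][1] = -23.0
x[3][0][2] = 26.0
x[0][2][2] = 24.0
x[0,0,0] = 93.0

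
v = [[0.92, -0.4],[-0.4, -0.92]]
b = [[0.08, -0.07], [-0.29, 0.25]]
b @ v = [[0.1, 0.03], [-0.37, -0.11]]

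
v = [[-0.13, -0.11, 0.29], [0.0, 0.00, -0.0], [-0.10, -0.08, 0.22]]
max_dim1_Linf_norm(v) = 0.29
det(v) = 0.00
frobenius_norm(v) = 0.42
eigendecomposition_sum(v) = [[0.01, -0.01, -0.02], [0.0, 0.0, 0.00], [0.01, -0.00, -0.01]] + [[-0.14, -0.1, 0.31],[0.00, 0.0, 0.0],[-0.11, -0.08, 0.23]] + [[0.0,0.0,0.00], [0.00,0.00,0.0], [0.00,0.00,0.00]]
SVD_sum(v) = [[-0.13, -0.11, 0.29], [0.00, 0.00, 0.0], [-0.10, -0.08, 0.22]] + [[0.0, -0.0, -0.00],[0.00, 0.00, 0.00],[-0.0, 0.00, 0.0]] + [[0.00,  0.00,  0.00], [0.0,  0.00,  0.0], [0.0,  0.0,  0.0]]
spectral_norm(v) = 0.42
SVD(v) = [[-0.8, -0.60, 0.00], [0.0, 0.0, 1.00], [-0.6, 0.80, 0.0]] @ diag([0.4217718049653064, 0.002923103882430473, 0.0]) @ [[0.39, 0.32, -0.86], [-0.44, 0.89, 0.14], [0.81, 0.32, 0.49]]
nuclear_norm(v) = 0.42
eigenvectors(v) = [[-0.91, -0.8, 0.81], [0.00, 0.0, 0.32], [-0.42, -0.6, 0.49]]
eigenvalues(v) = [0.0, 0.09, 0.0]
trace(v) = 0.09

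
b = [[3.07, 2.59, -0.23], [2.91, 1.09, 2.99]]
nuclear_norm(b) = 7.84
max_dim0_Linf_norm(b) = 3.07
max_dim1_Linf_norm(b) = 3.07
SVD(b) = [[-0.67, -0.74],[-0.74, 0.67]] @ diag([5.340937893757024, 2.5013161365629655]) @ [[-0.79, -0.48, -0.39],[-0.14, -0.48, 0.87]]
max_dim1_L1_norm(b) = 6.99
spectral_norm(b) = 5.34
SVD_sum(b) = [[2.82,1.7,1.38], [3.14,1.89,1.54]] + [[0.25, 0.89, -1.61], [-0.23, -0.8, 1.45]]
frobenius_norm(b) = 5.90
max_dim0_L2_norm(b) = 4.23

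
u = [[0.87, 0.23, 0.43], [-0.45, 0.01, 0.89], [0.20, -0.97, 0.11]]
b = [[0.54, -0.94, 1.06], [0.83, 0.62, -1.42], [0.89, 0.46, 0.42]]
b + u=[[1.41, -0.71, 1.49], [0.38, 0.63, -0.53], [1.09, -0.51, 0.53]]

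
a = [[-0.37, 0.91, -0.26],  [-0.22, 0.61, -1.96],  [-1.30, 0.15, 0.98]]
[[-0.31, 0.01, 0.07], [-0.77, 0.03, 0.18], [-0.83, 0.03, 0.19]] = a @ [[0.90, -0.03, -0.21], [0.12, -0.00, -0.03], [0.33, -0.01, -0.08]]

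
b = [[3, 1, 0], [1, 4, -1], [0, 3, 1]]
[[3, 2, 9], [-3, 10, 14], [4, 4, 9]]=b @ [[1, 0, 2], [0, 2, 3], [4, -2, 0]]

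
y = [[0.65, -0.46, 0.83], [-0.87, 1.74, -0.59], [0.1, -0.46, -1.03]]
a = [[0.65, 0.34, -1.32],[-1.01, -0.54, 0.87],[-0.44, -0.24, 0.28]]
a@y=[[-0.01, 0.90, 1.7], [-0.1, -0.88, -1.42], [-0.05, -0.34, -0.51]]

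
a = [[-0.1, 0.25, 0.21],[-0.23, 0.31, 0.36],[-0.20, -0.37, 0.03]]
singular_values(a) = [0.65, 0.39, 0.0]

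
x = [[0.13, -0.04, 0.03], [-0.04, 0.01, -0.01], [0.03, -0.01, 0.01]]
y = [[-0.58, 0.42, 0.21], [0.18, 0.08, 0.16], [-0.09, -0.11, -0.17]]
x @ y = [[-0.09, 0.05, 0.02], [0.03, -0.01, -0.01], [-0.02, 0.01, 0.00]]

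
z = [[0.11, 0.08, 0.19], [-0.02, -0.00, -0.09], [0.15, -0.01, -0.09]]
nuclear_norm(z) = 0.45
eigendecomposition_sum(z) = [[-0.05, 0.02, 0.10], [0.02, -0.01, -0.05], [0.07, -0.03, -0.14]] + [[0.16,  0.06,  0.09],  [-0.06,  -0.02,  -0.03],  [0.09,  0.04,  0.05]] + [[-0.00, -0.01, 0.0], [0.02, 0.04, -0.0], [-0.01, -0.01, 0.00]]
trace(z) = 0.02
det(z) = -0.00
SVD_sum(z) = [[0.09, 0.07, 0.20], [-0.03, -0.03, -0.08], [-0.01, -0.01, -0.02]] + [[0.02,0.0,-0.01], [0.02,0.0,-0.01], [0.16,0.00,-0.07]] + [[-0.0, 0.01, -0.00], [-0.00, 0.03, -0.01], [0.00, -0.00, 0.0]]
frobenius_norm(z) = 0.31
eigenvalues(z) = [-0.2, 0.19, 0.03]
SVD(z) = [[-0.93, -0.14, -0.33], [0.35, -0.10, -0.93], [0.10, -0.98, 0.14]] @ diag([0.24882850259993747, 0.17613850909153791, 0.029318968414374952]) @ [[-0.38,-0.30,-0.87],  [-0.92,-0.01,0.4],  [0.13,-0.95,0.27]]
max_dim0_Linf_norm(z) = 0.19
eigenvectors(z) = [[0.55, 0.83, -0.20], [-0.29, -0.31, 0.93], [-0.78, 0.46, -0.31]]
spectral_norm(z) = 0.25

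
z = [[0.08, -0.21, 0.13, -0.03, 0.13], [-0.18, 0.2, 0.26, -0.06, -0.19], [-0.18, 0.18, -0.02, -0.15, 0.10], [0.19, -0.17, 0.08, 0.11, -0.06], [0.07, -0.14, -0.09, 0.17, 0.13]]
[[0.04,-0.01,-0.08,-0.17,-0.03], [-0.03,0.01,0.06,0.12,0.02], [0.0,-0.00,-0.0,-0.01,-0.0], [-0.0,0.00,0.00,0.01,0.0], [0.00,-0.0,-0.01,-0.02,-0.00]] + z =[[0.12,-0.22,0.05,-0.20,0.1],[-0.21,0.21,0.32,0.06,-0.17],[-0.18,0.18,-0.02,-0.16,0.10],[0.19,-0.17,0.08,0.12,-0.06],[0.07,-0.14,-0.10,0.15,0.13]]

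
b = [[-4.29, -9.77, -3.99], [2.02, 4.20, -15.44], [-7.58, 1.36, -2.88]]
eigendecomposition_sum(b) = [[(-5.85+0j), -2.86+0.00j, -7.05-0.00j], [(-3.17+0j), -1.55+0.00j, (-3.82-0j)], [(-4.18+0j), -2.04+0.00j, -5.05-0.00j]] + [[(0.78+2.73j), (-3.46+0.39j), 1.53-4.11j], [(2.6-2.81j), 2.87+3.71j, -5.81+1.12j], [(-1.7-1.12j), 1.70-1.83j, 1.08+2.96j]] + [[(0.78-2.73j), (-3.46-0.39j), 1.53+4.11j],[(2.6+2.81j), (2.87-3.71j), (-5.81-1.12j)],[(-1.7+1.12j), (1.7+1.83j), 1.08-2.96j]]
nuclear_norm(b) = 35.28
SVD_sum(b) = [[0.0, 0.39, -2.02], [0.00, 3.04, -15.67], [0.00, 0.59, -3.03]] + [[-6.30,-8.78,-1.70], [1.22,1.71,0.33], [-2.14,-2.99,-0.58]] + [[2.01, -1.39, -0.27], [0.79, -0.55, -0.11], [-5.44, 3.76, 0.73]]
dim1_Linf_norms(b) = [9.77, 15.44, 7.58]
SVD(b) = [[0.13, 0.93, 0.34], [0.97, -0.18, 0.14], [0.19, 0.32, -0.93]] @ diag([16.38257049412912, 11.743895802870528, 7.154285105879557]) @ [[0.00, 0.19, -0.98], [-0.58, -0.80, -0.16], [0.82, -0.57, -0.11]]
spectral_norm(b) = 16.38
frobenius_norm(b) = 21.39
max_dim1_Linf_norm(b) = 15.44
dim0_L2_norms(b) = [8.94, 10.72, 16.21]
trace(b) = -2.97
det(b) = -1376.45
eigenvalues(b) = [(-12.44+0j), (4.74+9.39j), (4.74-9.39j)]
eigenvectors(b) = [[(0.74+0j), -0.28+0.47j, (-0.28-0.47j)], [(0.4+0j), (0.74+0j), 0.74-0.00j], [0.53+0.00j, (-0.06-0.39j), -0.06+0.39j]]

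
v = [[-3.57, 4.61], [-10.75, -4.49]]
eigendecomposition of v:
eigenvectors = [[-0.04-0.55j,  (-0.04+0.55j)], [0.84+0.00j,  0.84-0.00j]]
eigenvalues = [(-4.03+7.02j), (-4.03-7.02j)]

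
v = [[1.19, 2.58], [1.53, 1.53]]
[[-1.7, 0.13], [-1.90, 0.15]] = v@[[-1.08, 0.09], [-0.16, 0.01]]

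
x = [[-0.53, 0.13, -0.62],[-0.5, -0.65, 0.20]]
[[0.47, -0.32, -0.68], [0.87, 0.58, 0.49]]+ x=[[-0.06,-0.19,-1.30], [0.37,-0.07,0.69]]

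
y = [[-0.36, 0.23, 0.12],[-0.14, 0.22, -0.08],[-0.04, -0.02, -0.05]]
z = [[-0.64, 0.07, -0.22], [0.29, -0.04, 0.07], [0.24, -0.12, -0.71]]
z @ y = [[0.23, -0.13, -0.07], [-0.1, 0.06, 0.03], [-0.04, 0.04, 0.07]]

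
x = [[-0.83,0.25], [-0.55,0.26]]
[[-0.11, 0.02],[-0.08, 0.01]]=x @ [[0.13,-0.02], [-0.02,0.00]]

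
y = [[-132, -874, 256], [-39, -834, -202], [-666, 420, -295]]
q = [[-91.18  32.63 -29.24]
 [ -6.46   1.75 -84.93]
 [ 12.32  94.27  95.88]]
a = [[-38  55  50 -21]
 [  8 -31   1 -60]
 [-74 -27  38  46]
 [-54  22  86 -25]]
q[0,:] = [-91.18, 32.63, -29.24]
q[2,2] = 95.88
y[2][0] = -666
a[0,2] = 50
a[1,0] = 8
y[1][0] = -39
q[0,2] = -29.24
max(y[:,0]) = -39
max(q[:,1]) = 94.27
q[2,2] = 95.88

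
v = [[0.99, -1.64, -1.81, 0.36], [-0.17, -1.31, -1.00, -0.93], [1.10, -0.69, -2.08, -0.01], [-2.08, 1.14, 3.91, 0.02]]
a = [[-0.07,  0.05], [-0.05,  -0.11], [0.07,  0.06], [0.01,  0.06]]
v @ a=[[-0.11, 0.14], [-0.00, 0.02], [-0.19, 0.01], [0.36, 0.01]]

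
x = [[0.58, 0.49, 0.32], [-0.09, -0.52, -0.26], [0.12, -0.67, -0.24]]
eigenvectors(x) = [[0.96, -0.17, -0.37], [-0.14, -0.40, 0.56], [0.25, 0.9, 0.74]]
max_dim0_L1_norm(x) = 1.68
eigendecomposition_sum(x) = [[0.57,0.15,0.17], [-0.08,-0.02,-0.02], [0.15,0.04,0.04]] + [[0.0, 0.01, -0.0], [0.0, 0.01, -0.01], [-0.01, -0.03, 0.02]] + [[0.01, 0.34, 0.15], [-0.01, -0.51, -0.23], [-0.02, -0.68, -0.3]]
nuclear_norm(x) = 1.67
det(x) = -0.02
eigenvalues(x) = [0.59, 0.03, -0.81]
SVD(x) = [[-0.65, -0.72, -0.24], [0.51, -0.18, -0.84], [0.56, -0.67, 0.49]] @ diag([1.1298221279571614, 0.5183850821420979, 0.026055053077700924]) @ [[-0.31, -0.85, -0.42], [-0.93, 0.37, -0.04], [-0.19, -0.38, 0.91]]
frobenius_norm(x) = 1.24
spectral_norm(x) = 1.13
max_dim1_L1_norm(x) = 1.39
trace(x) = -0.18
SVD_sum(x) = [[0.23, 0.62, 0.31], [-0.18, -0.49, -0.24], [-0.2, -0.54, -0.27]] + [[0.35, -0.14, 0.02], [0.09, -0.03, 0.0], [0.32, -0.13, 0.02]] + [[0.0, 0.0, -0.01], [0.0, 0.01, -0.02], [-0.00, -0.0, 0.01]]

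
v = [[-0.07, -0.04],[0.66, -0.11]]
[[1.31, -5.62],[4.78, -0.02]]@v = [[-3.8, 0.57],  [-0.35, -0.19]]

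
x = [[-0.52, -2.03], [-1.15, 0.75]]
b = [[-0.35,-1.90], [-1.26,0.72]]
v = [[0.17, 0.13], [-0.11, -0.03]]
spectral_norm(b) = 2.04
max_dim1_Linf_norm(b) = 1.9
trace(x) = 0.23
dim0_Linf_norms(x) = [1.15, 2.03]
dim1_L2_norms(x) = [2.1, 1.37]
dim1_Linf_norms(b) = [1.9, 1.26]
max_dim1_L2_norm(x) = 2.1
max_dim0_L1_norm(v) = 0.28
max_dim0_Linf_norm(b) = 1.9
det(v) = 0.01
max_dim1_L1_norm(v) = 0.3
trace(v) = 0.14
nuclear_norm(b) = 3.34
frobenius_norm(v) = 0.24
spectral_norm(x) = 2.17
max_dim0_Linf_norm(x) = 2.03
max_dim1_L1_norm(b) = 2.25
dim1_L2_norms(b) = [1.93, 1.45]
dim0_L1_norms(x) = [1.67, 2.78]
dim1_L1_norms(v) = [0.3, 0.14]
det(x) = -2.72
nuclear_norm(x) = 3.42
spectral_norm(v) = 0.24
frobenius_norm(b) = 2.42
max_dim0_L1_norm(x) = 2.78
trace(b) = 0.37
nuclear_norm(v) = 0.28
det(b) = -2.65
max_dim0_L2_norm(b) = 2.03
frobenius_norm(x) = 2.51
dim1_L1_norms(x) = [2.55, 1.9]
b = x + v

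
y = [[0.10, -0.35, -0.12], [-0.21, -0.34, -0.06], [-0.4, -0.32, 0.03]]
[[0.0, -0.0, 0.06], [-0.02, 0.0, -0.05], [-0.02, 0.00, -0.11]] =y @ [[0.12,-0.01,0.33], [-0.06,-0.0,-0.07], [0.24,0.01,0.02]]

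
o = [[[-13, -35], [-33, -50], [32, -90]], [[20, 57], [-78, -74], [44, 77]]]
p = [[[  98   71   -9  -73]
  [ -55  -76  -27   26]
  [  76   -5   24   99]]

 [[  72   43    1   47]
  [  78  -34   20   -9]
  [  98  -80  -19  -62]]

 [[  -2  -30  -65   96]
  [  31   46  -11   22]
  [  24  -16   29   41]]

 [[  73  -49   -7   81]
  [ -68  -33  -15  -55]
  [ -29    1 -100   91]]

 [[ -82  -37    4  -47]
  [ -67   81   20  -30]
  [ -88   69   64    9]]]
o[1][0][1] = 57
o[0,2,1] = -90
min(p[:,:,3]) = -73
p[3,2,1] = 1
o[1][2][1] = 77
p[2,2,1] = -16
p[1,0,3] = 47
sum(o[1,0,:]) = 77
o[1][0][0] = 20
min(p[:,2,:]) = -100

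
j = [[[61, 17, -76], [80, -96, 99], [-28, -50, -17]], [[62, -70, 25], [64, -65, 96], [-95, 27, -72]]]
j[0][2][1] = -50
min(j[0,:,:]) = -96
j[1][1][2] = 96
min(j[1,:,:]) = -95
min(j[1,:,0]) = -95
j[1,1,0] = 64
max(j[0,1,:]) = 99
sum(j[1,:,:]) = -28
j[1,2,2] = -72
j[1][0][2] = 25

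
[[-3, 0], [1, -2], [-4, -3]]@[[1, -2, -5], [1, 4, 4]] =[[-3, 6, 15], [-1, -10, -13], [-7, -4, 8]]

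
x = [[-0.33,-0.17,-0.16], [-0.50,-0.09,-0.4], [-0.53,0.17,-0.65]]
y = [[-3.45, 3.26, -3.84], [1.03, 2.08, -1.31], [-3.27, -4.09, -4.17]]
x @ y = [[1.49, -0.78, 2.16], [2.94, -0.18, 3.71], [4.13, 1.28, 4.52]]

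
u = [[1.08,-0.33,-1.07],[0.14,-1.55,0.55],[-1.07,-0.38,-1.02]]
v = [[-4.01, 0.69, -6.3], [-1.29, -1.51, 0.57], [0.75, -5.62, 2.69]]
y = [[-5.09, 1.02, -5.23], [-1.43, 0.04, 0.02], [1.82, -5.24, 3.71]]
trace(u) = -1.49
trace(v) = -2.83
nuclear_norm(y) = 14.09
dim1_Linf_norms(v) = [6.3, 1.51, 5.62]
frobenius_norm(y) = 10.04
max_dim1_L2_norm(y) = 7.37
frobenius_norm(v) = 9.99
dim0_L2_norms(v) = [4.28, 5.86, 6.87]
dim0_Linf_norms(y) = [5.09, 5.24, 5.23]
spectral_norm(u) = 1.66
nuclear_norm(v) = 14.68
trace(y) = -1.34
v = y + u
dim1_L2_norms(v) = [7.5, 2.07, 6.28]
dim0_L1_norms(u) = [2.29, 2.26, 2.64]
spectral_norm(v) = 8.57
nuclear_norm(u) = 4.73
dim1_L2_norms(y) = [7.37, 1.43, 6.67]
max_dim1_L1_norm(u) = 2.48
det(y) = -34.65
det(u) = 3.91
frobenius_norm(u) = 2.73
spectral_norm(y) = 9.19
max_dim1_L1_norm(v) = 11.0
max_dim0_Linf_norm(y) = 5.24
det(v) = -46.68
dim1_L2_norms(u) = [1.56, 1.65, 1.53]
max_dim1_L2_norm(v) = 7.5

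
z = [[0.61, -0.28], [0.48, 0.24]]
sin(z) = [[0.6, -0.26], [0.44, 0.26]]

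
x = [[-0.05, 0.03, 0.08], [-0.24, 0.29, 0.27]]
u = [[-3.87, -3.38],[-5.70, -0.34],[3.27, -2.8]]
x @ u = [[0.28, -0.07], [0.16, -0.04]]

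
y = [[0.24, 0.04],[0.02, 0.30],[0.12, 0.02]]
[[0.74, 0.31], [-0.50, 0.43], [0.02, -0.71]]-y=[[0.50,  0.27],[-0.52,  0.13],[-0.1,  -0.73]]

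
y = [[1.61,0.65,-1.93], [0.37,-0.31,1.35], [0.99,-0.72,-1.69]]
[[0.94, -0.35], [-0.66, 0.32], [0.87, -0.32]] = y @ [[0.00, 0.05], [-0.04, -0.01], [-0.50, 0.22]]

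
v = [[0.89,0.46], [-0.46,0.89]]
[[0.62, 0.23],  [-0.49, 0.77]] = v @ [[0.77, -0.15], [-0.15, 0.79]]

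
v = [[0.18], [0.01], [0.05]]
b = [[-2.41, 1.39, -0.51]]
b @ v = [[-0.45]]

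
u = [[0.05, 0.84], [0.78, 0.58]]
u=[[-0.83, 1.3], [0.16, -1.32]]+[[0.88, -0.46],[0.62, 1.9]]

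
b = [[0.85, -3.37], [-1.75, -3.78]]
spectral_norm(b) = 5.13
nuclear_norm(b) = 6.90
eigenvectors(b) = [[0.96, 0.51],[-0.29, 0.86]]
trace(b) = -2.93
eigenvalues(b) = [1.89, -4.82]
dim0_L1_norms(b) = [2.6, 7.15]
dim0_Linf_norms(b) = [1.75, 3.78]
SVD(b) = [[0.62, 0.78], [0.78, -0.62]] @ diag([5.125510687978077, 1.7774814168993431]) @ [[-0.16, -0.99], [0.99, -0.16]]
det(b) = -9.11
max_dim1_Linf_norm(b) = 3.78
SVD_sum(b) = [[-0.52, -3.14], [-0.66, -3.96]] + [[1.37, -0.23],[-1.09, 0.18]]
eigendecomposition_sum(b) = [[1.60,-0.95], [-0.49,0.29]] + [[-0.75, -2.42], [-1.26, -4.07]]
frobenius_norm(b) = 5.42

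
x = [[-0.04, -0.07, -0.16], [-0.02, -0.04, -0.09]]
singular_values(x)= [0.21, 0.0]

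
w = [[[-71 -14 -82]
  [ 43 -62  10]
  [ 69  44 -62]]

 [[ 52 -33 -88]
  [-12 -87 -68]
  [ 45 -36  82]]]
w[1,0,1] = -33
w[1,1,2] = -68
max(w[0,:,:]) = 69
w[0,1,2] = 10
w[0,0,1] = -14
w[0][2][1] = 44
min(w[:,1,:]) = -87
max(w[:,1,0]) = 43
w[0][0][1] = -14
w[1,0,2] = -88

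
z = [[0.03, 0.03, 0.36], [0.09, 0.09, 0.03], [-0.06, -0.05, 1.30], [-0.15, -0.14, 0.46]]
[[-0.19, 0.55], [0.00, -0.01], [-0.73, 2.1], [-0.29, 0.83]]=z@[[0.5, -1.43], [-0.29, 0.83], [-0.55, 1.58]]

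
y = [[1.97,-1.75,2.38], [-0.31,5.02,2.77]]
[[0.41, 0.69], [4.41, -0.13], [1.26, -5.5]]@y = [[0.59,2.75,2.89], [8.73,-8.37,10.14], [4.19,-29.82,-12.24]]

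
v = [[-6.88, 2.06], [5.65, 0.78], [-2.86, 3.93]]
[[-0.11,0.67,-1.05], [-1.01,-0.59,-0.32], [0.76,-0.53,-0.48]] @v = [[7.55,-3.83], [4.53,-3.8], [-6.85,-0.73]]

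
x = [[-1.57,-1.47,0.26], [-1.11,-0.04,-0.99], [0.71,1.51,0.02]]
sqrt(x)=[[0.30+1.34j, -0.53+0.80j, 0.28+0.21j], [-0.52+0.38j, (0.69+0.22j), (-0.61+0.06j)], [0.08-0.71j, (0.75-0.42j), 0.55-0.11j]]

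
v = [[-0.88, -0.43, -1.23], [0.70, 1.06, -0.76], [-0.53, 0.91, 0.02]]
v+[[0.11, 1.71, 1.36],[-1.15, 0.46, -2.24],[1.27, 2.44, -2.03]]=[[-0.77,1.28,0.13], [-0.45,1.52,-3.0], [0.74,3.35,-2.01]]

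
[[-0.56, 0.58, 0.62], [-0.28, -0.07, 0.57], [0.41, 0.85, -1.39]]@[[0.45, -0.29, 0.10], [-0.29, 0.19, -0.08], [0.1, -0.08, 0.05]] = [[-0.36, 0.22, -0.07], [-0.05, 0.02, 0.01], [-0.20, 0.15, -0.1]]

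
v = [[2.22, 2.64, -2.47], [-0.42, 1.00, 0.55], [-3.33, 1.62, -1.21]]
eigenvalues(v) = [-3.05, 3.35, 1.7]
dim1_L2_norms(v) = [4.24, 1.22, 3.9]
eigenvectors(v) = [[-0.45, -0.73, 0.26], [0.07, 0.28, -0.69], [-0.89, 0.63, -0.68]]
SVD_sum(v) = [[2.31, 2.60, -2.42], [0.04, 0.04, -0.04], [-0.07, -0.08, 0.08]] + [[-0.09, 0.05, -0.03], [-0.54, 0.30, -0.19], [-3.24, 1.81, -1.15]] + [[-0.0,-0.01,-0.02], [0.09,0.65,0.78], [-0.01,-0.11,-0.13]]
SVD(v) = [[-1.00, 0.03, -0.02],[-0.02, 0.17, 0.99],[0.03, 0.99, -0.16]] @ diag([4.243662675032814, 3.945687701216734, 1.0383042256488946]) @ [[-0.55, -0.61, 0.57],  [-0.83, 0.47, -0.30],  [0.08, 0.64, 0.77]]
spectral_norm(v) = 4.24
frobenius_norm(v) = 5.89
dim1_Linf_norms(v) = [2.64, 1.0, 3.33]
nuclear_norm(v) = 9.23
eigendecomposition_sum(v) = [[-0.65, 0.89, -1.15], [0.11, -0.14, 0.19], [-1.28, 1.74, -2.25]] + [[3.13,2.56,-1.39], [-1.19,-0.97,0.53], [-2.71,-2.21,1.20]] + [[-0.25, -0.8, 0.06], [0.67, 2.12, -0.16], [0.66, 2.1, -0.16]]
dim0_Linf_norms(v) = [3.33, 2.64, 2.47]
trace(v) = 2.01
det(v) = -17.39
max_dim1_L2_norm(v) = 4.24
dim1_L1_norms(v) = [7.33, 1.97, 6.16]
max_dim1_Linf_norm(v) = 3.33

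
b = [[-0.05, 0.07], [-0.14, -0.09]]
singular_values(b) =[0.17, 0.09]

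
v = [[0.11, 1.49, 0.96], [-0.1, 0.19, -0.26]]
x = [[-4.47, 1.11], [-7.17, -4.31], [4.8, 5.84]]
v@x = [[-6.57, -0.69], [-2.16, -2.45]]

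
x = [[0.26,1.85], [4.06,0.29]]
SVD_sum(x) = [[0.48, 0.06],  [4.03, 0.5]] + [[-0.22,  1.79], [0.03,  -0.21]]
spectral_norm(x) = 4.09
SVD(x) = [[-0.12,  -0.99], [-0.99,  0.12]] @ diag([4.093743476094647, 1.8163326655468455]) @ [[-0.99,-0.12],[0.12,-0.99]]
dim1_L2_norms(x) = [1.87, 4.07]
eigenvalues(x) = [-2.47, 3.02]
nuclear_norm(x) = 5.91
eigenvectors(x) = [[-0.56,  -0.56], [0.83,  -0.83]]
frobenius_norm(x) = 4.48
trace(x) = 0.55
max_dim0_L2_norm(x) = 4.07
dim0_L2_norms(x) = [4.07, 1.87]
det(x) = -7.44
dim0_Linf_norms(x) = [4.06, 1.85]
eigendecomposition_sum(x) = [[-1.24, 0.83], [1.83, -1.23]] + [[1.5, 1.02], [2.23, 1.52]]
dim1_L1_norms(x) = [2.11, 4.35]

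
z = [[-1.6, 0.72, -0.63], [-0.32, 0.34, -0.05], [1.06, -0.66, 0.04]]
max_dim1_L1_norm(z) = 2.95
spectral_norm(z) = 2.26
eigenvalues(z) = [(-0.7+0.19j), (-0.7-0.19j), (0.18+0j)]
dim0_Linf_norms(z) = [1.6, 0.72, 0.63]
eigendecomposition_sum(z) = [[(-0.79-1.47j), 0.30+0.24j, -0.32-1.32j], [(-0.15-0.39j), 0.07+0.07j, -0.04-0.34j], [(0.53+1.89j), -0.28-0.35j, (0.03+1.59j)]] + [[-0.79+1.47j, 0.30-0.24j, -0.32+1.32j], [(-0.15+0.39j), 0.07-0.07j, (-0.04+0.34j)], [0.53-1.89j, (-0.28+0.35j), (0.03-1.59j)]] + [[(-0.01-0j), 0.12+0.00j, (0.01-0j)], [-0.02-0.00j, 0.21+0.00j, 0.03-0.00j], [0.01+0.00j, (-0.09-0j), -0.01+0.00j]]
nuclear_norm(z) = 2.74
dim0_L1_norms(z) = [2.98, 1.72, 0.72]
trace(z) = -1.22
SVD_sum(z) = [[-1.59,  0.83,  -0.45], [-0.38,  0.20,  -0.11], [1.05,  -0.55,  0.30]] + [[-0.01, -0.11, -0.18],[0.0, 0.07, 0.11],[-0.01, -0.15, -0.23]] + [[0.0, 0.0, -0.0], [0.05, 0.08, -0.05], [0.02, 0.03, -0.02]]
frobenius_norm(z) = 2.29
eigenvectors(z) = [[(-0.62+0.14j), -0.62-0.14j, (0.46+0j)],[-0.16+0.02j, (-0.16-0.02j), (0.81+0j)],[0.75+0.00j, (0.75-0j), -0.36+0.00j]]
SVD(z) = [[-0.82, 0.57, 0.04], [-0.19, -0.34, 0.92], [0.54, 0.75, 0.39]] @ diag([2.2597155005595844, 0.37026467572061966, 0.11484740503926522]) @ [[0.86, -0.45, 0.24], [-0.04, -0.53, -0.85], [0.51, 0.72, -0.48]]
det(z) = 0.10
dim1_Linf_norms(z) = [1.6, 0.34, 1.06]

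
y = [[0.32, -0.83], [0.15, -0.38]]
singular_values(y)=[0.98, 0.0]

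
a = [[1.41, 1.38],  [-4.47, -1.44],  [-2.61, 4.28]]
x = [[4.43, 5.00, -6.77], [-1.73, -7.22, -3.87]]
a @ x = [[3.86, -2.91, -14.89], [-17.31, -11.95, 35.83], [-18.97, -43.95, 1.11]]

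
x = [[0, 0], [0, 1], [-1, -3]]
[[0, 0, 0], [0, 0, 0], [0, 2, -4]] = x @ [[0, -2, 4], [0, 0, 0]]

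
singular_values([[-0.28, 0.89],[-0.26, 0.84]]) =[1.28, 0.0]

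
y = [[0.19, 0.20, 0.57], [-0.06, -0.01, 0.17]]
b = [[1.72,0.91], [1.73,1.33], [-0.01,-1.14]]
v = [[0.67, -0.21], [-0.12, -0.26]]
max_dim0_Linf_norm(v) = 0.67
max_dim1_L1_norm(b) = 3.06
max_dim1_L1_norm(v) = 0.88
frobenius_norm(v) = 0.76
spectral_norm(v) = 0.70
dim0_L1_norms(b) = [3.46, 3.38]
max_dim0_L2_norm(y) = 0.59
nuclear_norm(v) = 0.99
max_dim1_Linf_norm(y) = 0.57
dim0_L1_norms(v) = [0.79, 0.47]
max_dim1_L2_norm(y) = 0.63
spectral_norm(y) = 0.65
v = y @ b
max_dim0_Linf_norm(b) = 1.73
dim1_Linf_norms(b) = [1.72, 1.73, 1.14]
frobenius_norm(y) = 0.66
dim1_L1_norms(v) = [0.88, 0.38]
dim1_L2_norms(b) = [1.95, 2.18, 1.14]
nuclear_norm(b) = 3.94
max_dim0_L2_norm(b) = 2.44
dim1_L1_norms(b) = [2.63, 3.06, 1.15]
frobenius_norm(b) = 3.14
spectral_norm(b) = 2.99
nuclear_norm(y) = 0.77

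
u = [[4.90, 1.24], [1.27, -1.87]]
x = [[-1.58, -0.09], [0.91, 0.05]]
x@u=[[-7.86, -1.79], [4.52, 1.03]]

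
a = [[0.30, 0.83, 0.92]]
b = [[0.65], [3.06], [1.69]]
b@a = [[0.20, 0.54, 0.6], [0.92, 2.54, 2.82], [0.51, 1.4, 1.55]]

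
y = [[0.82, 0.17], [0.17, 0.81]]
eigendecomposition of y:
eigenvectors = [[0.72, -0.70], [0.70, 0.72]]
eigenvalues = [0.99, 0.64]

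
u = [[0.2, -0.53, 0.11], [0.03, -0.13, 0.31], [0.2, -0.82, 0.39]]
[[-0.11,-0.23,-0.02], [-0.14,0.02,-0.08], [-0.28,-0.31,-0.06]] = u @ [[0.16, 0.13, -0.29],[0.20, 0.54, -0.13],[-0.37, 0.27, -0.28]]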